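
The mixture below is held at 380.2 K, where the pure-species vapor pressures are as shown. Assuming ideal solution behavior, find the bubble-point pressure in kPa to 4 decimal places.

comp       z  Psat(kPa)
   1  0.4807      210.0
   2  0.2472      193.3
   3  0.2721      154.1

Pbub = 190.6614 kPa

At the bubble point ψ → 0, so ΣzᵢKᵢ = 1 with Kᵢ = Pᵢˢᵃᵗ/P ⇒ P = ΣzᵢPᵢˢᵃᵗ.
P = 0.4807·210.0 + 0.2472·193.3 + 0.2721·154.1 = 190.6614 kPa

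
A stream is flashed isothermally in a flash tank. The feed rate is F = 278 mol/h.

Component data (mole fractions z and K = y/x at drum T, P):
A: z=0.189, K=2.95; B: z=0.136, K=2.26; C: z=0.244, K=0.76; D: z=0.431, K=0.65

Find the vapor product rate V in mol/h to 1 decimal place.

V = 173.7 mol/h

Let ψ = V/F and solve Σ zᵢ(Kᵢ−1)/(1+ψ(Kᵢ−1)) = 0.
g(0) = ΣzᵢKᵢ − 1 = 0.331 and g(1) = 1 − Σzᵢ/Kᵢ = -0.108, so a root lies in (0, 1).
Newton iteration, ψ⁰ = 0.63:
  ψ = 0.630: g = -0.0016, g' = -0.318 → ψ = 0.625
Converged at ψ = 0.625.
Then V = ψ·F = 0.6250·278 = 173.7 mol/h and L = F − V = 104.3 mol/h.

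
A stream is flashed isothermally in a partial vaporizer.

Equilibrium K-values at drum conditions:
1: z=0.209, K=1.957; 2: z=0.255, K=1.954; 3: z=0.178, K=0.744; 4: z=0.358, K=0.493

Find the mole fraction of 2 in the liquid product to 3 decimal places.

x_2 = 0.171

Material balance + equilibrium reduce to Σ zᵢ(Kᵢ−1)/(1+β(Kᵢ−1)) = 0.
Feasibility: ΣzᵢKᵢ = 1.216, Σzᵢ/Kᵢ = 1.203 — both > 1, two phases present.
Newton iteration, β⁰ = 0.63:
  β = 0.630: g = -0.0443, g' = -0.380 → β = 0.514
  β = 0.514: g = -0.0005, g' = -0.374 → β = 0.512
Converged at β = 0.512.
Compositions from xᵢ = zᵢ/(1+β(Kᵢ−1)), yᵢ = Kᵢxᵢ:
  1: x = 0.140, y = 0.274
  2: x = 0.171, y = 0.335
  3: x = 0.205, y = 0.152
  4: x = 0.484, y = 0.238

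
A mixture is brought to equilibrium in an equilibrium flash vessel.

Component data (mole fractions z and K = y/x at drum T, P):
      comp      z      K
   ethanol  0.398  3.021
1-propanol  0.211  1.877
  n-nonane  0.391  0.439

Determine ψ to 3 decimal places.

ψ = 0.826

Rachford–Rice: g(ψ) = Σ zᵢ(Kᵢ−1)/(1+ψ(Kᵢ−1)) = 0.
g(0) = ΣzᵢKᵢ − 1 = 0.770 and g(1) = 1 − Σzᵢ/Kᵢ = -0.135, so a root lies in (0, 1).
Iterate (Newton) starting at ψ = 0.5:
  ψ = 0.500: g = 0.2239, g' = -0.718 → ψ = 0.812
  ψ = 0.812: g = 0.0100, g' = -0.703 → ψ = 0.826
Converged at ψ = 0.826.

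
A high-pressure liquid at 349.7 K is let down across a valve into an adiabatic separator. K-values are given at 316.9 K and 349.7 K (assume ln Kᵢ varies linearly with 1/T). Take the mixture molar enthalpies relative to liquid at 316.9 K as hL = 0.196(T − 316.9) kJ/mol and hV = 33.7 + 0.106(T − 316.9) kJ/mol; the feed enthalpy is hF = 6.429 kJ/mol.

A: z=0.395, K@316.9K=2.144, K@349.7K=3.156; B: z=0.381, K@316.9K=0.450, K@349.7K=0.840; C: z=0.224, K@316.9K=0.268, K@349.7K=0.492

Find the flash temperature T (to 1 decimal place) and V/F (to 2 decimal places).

Adiabatic flash: solve Rachford–Rice at each trial T, then check hF = ψ·hV(T) + (1−ψ)·hL(T).
  T = 316.9 K: K = (2.144, 0.450, 0.268), RR gives ψ = 0.110, H_out = 3.707 kJ/mol
  T = 349.7 K: K = (3.156, 0.840, 0.492), RR gives ψ = 0.921, H_out = 34.740 kJ/mol
  T = 333.3 K: K = (2.626, 0.624, 0.369), RR gives ψ = 0.452, H_out = 17.773 kJ/mol
  T = 325.1 K: K = (2.379, 0.532, 0.316), RR gives ψ = 0.277, H_out = 10.748 kJ/mol
  T = 321.0 K: K = (2.260, 0.490, 0.291), RR gives ψ = 0.194, H_out = 7.276 kJ/mol
  T = 318.9 K: K = (2.200, 0.469, 0.279), RR gives ψ = 0.151, H_out = 5.466 kJ/mol
Linear interpolation between T = 318.9 (H_out = 5.466) and T = 321.0 (H_out = 7.276) on hF = 6.429 gives T ≈ 320.0 K, at which ψ = 0.17.

T = 320.0 K, V/F = 0.17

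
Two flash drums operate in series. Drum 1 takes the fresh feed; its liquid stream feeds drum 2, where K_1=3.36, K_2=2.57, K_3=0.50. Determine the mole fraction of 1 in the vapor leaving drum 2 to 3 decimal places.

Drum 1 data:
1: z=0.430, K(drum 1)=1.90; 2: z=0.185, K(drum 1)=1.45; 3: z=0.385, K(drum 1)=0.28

y_1 (drum 2) = 0.406

Drum 1:
Material balance + equilibrium reduce to Σ zᵢ(Kᵢ−1)/(1+ψ₁(Kᵢ−1)) = 0.
Feasibility: ΣzᵢKᵢ = 1.193, Σzᵢ/Kᵢ = 1.729 — both > 1, two phases present.
Newton–Raphson from ψ₁ = 0.69:
  ψ₁ = 0.690: g = -0.2486, g' = -0.943 → ψ₁ = 0.426
  ψ₁ = 0.426: g = -0.0504, g' = -0.624 → ψ₁ = 0.345
  ψ₁ = 0.345: g = -0.0017, g' = -0.584 → ψ₁ = 0.343
Converged at ψ₁ = 0.343.
Drum-1 compositions:
  1: x = 0.329, y = 0.624
  2: x = 0.160, y = 0.232
  3: x = 0.511, y = 0.143
Drum-2 feed = drum-1 liquid: z₂ = (0.3287, 0.1603, 0.5110).
Drum 2:
Rachford–Rice: g(ψ₂) = Σ zᵢ(Kᵢ−1)/(1+ψ₂(Kᵢ−1)) = 0.
g(0) = ΣzᵢKᵢ − 1 = 0.772 and g(1) = 1 − Σzᵢ/Kᵢ = -0.182, so a root lies in (0, 1).
Newton–Raphson from ψ₂ = 0.63:
  ψ₂ = 0.630: g = 0.0654, g' = -0.668 → ψ₂ = 0.728
  ψ₂ = 0.728: g = 0.0011, g' = -0.650 → ψ₂ = 0.730
Converged at ψ₂ = 0.730.
  1: x = 0.121, y = 0.406
  2: x = 0.075, y = 0.192
  3: x = 0.805, y = 0.402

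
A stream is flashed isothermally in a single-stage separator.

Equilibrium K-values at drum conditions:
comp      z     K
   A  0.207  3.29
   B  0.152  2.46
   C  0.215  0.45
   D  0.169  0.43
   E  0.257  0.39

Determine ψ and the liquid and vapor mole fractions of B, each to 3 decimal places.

Iterate (Newton) starting at ψ = 0.5:
  ψ = 0.500: g = -0.1741, g' = -0.773 → ψ = 0.275
  ψ = 0.275: g = 0.0074, g' = -0.879 → ψ = 0.283
Converged at ψ = 0.283.
Compositions from xᵢ = zᵢ/(1+ψ(Kᵢ−1)), yᵢ = Kᵢxᵢ:
  A: x = 0.126, y = 0.413
  B: x = 0.108, y = 0.265
  C: x = 0.255, y = 0.115
  D: x = 0.202, y = 0.087
  E: x = 0.311, y = 0.121

ψ = 0.283, x_B = 0.108, y_B = 0.265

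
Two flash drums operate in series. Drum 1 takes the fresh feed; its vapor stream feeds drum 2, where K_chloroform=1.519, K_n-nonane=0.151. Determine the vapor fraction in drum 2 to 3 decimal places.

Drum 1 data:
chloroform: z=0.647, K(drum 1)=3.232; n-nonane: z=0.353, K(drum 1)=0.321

Drum 1:
Let ψ₁ = V/F and solve Σ zᵢ(Kᵢ−1)/(1+ψ₁(Kᵢ−1)) = 0.
g(0) = ΣzᵢKᵢ − 1 = 1.204 and g(1) = 1 − Σzᵢ/Kᵢ = -0.300, so a root lies in (0, 1).
Binary case is linear: z₁(K₁−1)(1+ψ₁(K₂−1)) + z₂(K₂−1)(1+ψ₁(K₁−1)) = 0
⇒ ψ₁ = [z₁(K₁−1)+z₂(K₂−1)] / [−(K₁−1)(K₂−1)] = 1.2044/1.5155 = 0.795
Drum-1 compositions:
  chloroform: x = 0.233, y = 0.754
  n-nonane: x = 0.767, y = 0.246
Drum-2 feed = drum-1 vapor: z₂ = (0.7539, 0.2461).
Drum 2:
Rachford–Rice: g(ψ₂) = Σ zᵢ(Kᵢ−1)/(1+ψ₂(Kᵢ−1)) = 0.
g(0) = ΣzᵢKᵢ − 1 = 0.182 and g(1) = 1 − Σzᵢ/Kᵢ = -1.126, so a root lies in (0, 1).
Newton iteration, ψ₂⁰ = 0.5:
  ψ₂ = 0.500: g = -0.0524, g' = -0.664 → ψ₂ = 0.421
  ψ₂ = 0.421: g = -0.0041, g' = -0.566 → ψ₂ = 0.414
Converged at ψ₂ = 0.414.
  chloroform: x = 0.621, y = 0.943
  n-nonane: x = 0.379, y = 0.057

V/F (drum 2) = 0.414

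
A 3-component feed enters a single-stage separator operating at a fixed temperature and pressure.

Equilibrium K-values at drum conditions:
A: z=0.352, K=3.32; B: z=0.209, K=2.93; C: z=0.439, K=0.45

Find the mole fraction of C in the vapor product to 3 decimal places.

Newton iteration, ψ⁰ = 0.66:
  ψ = 0.660: g = 0.1210, g' = -0.774 → ψ = 0.816
  ψ = 0.816: g = 0.0006, g' = -0.781 → ψ = 0.817
Converged at ψ = 0.817.
Compositions from xᵢ = zᵢ/(1+ψ(Kᵢ−1)), yᵢ = Kᵢxᵢ:
  A: x = 0.122, y = 0.404
  B: x = 0.081, y = 0.238
  C: x = 0.797, y = 0.359

y_C = 0.359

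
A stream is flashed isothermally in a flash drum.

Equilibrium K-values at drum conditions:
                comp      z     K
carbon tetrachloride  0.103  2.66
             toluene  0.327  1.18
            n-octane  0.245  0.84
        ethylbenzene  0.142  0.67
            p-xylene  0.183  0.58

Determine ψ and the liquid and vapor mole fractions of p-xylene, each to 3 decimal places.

ψ = 0.247, x_p-xylene = 0.204, y_p-xylene = 0.118

Material balance + equilibrium reduce to Σ zᵢ(Kᵢ−1)/(1+ψ(Kᵢ−1)) = 0.
Check two-phase: ΣzᵢKᵢ = 1.067 > 1 and Σzᵢ/Kᵢ = 1.135 > 1, so g(0) = 0.067 > 0 and g(1) = -0.135 < 0.
Newton–Raphson from ψ = 0.35:
  ψ = 0.350: g = -0.0211, g' = -0.194 → ψ = 0.241
  ψ = 0.241: g = 0.0013, g' = -0.219 → ψ = 0.247
Converged at ψ = 0.247.
Compositions from xᵢ = zᵢ/(1+ψ(Kᵢ−1)), yᵢ = Kᵢxᵢ:
  carbon tetrachloride: x = 0.073, y = 0.194
  toluene: x = 0.313, y = 0.369
  n-octane: x = 0.255, y = 0.214
  ethylbenzene: x = 0.155, y = 0.104
  p-xylene: x = 0.204, y = 0.118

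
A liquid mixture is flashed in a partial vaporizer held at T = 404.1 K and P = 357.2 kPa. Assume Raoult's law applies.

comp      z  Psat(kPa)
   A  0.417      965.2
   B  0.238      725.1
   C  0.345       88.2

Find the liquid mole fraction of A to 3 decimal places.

x_A = 0.202

Raoult's law: Kᵢ = Pᵢˢᵃᵗ/P = Pᵢˢᵃᵗ/357.2.
  K_A = 965.2/357.2 = 2.70213, K_B = 725.1/357.2 = 2.02996, K_C = 88.2/357.2 = 0.24692
Let β = V/F and solve Σ zᵢ(Kᵢ−1)/(1+β(Kᵢ−1)) = 0.
g(0) = ΣzᵢKᵢ − 1 = 0.695 and g(1) = 1 − Σzᵢ/Kᵢ = -0.669, so a root lies in (0, 1).
Iterate (Newton) starting at β = 0.67:
  β = 0.670: g = -0.0478, g' = -1.149 → β = 0.628
  β = 0.628: g = -0.0015, g' = -1.080 → β = 0.627
Converged at β = 0.627.
Compositions from xᵢ = zᵢ/(1+β(Kᵢ−1)), yᵢ = Kᵢxᵢ:
  A: x = 0.202, y = 0.545
  B: x = 0.145, y = 0.294
  C: x = 0.654, y = 0.161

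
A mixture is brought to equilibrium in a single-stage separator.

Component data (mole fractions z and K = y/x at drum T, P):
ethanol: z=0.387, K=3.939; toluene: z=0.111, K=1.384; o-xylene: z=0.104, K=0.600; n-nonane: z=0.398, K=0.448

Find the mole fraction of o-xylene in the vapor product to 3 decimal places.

y_o-xylene = 0.086

Material balance + equilibrium reduce to Σ zᵢ(Kᵢ−1)/(1+β(Kᵢ−1)) = 0.
g(0) = ΣzᵢKᵢ − 1 = 0.919 and g(1) = 1 − Σzᵢ/Kᵢ = -0.240, so a root lies in (0, 1).
Newton–Raphson from β = 0.39:
  β = 0.390: g = 0.2378, g' = -0.958 → β = 0.638
  β = 0.638: g = 0.0348, g' = -0.734 → β = 0.685
  β = 0.685: g = 0.0003, g' = -0.724 → β = 0.686
Converged at β = 0.686.
Compositions from xᵢ = zᵢ/(1+β(Kᵢ−1)), yᵢ = Kᵢxᵢ:
  ethanol: x = 0.128, y = 0.505
  toluene: x = 0.088, y = 0.122
  o-xylene: x = 0.143, y = 0.086
  n-nonane: x = 0.640, y = 0.287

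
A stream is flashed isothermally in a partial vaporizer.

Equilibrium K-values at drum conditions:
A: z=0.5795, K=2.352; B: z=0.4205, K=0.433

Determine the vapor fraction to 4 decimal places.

ψ = 0.7110

Newton–Raphson from ψ = 0.5:
  ψ = 0.5000: g = 0.13471, g' = -0.6404 → ψ = 0.7103
  ψ = 0.7103: g = 0.00045, g' = -0.6546 → ψ = 0.7110
Converged at ψ = 0.7110.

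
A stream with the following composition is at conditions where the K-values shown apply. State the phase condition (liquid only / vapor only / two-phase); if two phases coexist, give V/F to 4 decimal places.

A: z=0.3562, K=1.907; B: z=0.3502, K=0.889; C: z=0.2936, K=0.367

ΣzᵢKᵢ = 1.0984; Σzᵢ/Kᵢ = 1.3807.
Both exceed 1, so a two-phase solution exists.
Material balance + equilibrium reduce to Σ zᵢ(Kᵢ−1)/(1+ψ(Kᵢ−1)) = 0.
Iterate (Newton) starting at ψ = 0.5:
  ψ = 0.5000: g = -0.09079, g' = -0.3954 → ψ = 0.2704
  ψ = 0.2704: g = -0.00484, g' = -0.3648 → ψ = 0.2571
Converged at ψ = 0.2571.

two-phase, V/F = 0.2571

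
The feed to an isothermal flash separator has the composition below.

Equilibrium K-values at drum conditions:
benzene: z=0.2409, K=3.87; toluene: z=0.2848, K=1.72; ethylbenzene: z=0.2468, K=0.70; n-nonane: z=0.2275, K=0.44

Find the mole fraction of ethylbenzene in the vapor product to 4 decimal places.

y_ethylbenzene = 0.2294

Newton iteration, ψ⁰ = 0.5:
  ψ = 0.5000: g = 0.17066, g' = -0.5828 → ψ = 0.7928
  ψ = 0.7928: g = 0.01536, g' = -0.5138 → ψ = 0.8227
  ψ = 0.8227: g = -0.00006, g' = -0.5183 → ψ = 0.8226
Converged at ψ = 0.8226.
Compositions from xᵢ = zᵢ/(1+ψ(Kᵢ−1)), yᵢ = Kᵢxᵢ:
  benzene: x = 0.0717, y = 0.2774
  toluene: x = 0.1789, y = 0.3076
  ethylbenzene: x = 0.3277, y = 0.2294
  n-nonane: x = 0.4218, y = 0.1856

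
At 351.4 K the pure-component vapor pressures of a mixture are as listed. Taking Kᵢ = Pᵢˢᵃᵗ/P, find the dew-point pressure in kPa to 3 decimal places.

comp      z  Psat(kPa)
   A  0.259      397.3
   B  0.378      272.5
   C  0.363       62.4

At the dew point ψ → 1, so Σzᵢ/Kᵢ = 1 with Kᵢ = Pᵢˢᵃᵗ/P ⇒ 1/P = Σzᵢ/Pᵢˢᵃᵗ.
1/P = 0.259/397.3 + 0.378/272.5 + 0.363/62.4 = 0.007856 ⇒ P = 127.285 kPa

Pdew = 127.285 kPa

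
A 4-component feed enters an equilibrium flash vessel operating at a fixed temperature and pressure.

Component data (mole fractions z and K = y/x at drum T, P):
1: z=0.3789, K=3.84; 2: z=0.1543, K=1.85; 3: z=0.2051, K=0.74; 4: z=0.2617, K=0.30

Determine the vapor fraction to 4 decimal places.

ψ = 0.7198

Iterate (Newton) starting at ψ = 0.33:
  ψ = 0.3300: g = 0.36136, g' = -1.1158 → ψ = 0.6539
  ψ = 0.6539: g = 0.05890, g' = -0.8766 → ψ = 0.7210
  ψ = 0.7210: g = -0.00113, g' = -0.9156 → ψ = 0.7198
Converged at ψ = 0.7198.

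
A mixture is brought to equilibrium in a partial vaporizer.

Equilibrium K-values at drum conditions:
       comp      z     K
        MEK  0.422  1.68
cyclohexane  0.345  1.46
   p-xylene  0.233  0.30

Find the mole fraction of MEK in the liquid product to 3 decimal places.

Let β = V/F and solve Σ zᵢ(Kᵢ−1)/(1+β(Kᵢ−1)) = 0.
g(0) = ΣzᵢKᵢ − 1 = 0.283 and g(1) = 1 − Σzᵢ/Kᵢ = -0.264, so a root lies in (0, 1).
Iterate (Newton) starting at β = 0.45:
  β = 0.450: g = 0.1131, g' = -0.408 → β = 0.727
  β = 0.727: g = -0.0214, g' = -0.602 → β = 0.692
  β = 0.692: g = -0.0007, g' = -0.562 → β = 0.691
Converged at β = 0.691.
Compositions from xᵢ = zᵢ/(1+β(Kᵢ−1)), yᵢ = Kᵢxᵢ:
  MEK: x = 0.287, y = 0.482
  cyclohexane: x = 0.262, y = 0.382
  p-xylene: x = 0.451, y = 0.135

x_MEK = 0.287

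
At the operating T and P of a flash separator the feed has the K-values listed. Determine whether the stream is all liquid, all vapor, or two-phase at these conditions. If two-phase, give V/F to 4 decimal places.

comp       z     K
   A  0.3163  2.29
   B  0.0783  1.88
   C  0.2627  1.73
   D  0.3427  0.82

all vapor

ΣzᵢKᵢ = 1.6070; Σzᵢ/Kᵢ = 0.7495.
Since Σzᵢ/Kᵢ < 1 the mixture is above its dew point — single vapor phase.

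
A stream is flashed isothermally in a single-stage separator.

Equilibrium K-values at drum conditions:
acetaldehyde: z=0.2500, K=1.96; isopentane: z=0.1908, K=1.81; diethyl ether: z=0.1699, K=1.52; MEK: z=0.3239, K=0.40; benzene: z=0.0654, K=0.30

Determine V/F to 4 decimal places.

Newton iteration, V/F⁰ = 0.53:
  V/F = 0.5300: g = -0.02128, g' = -0.5224 → V/F = 0.4893
  V/F = 0.4893: g = -0.00031, g' = -0.5078 → V/F = 0.4887
Converged at V/F = 0.4887.

V/F = 0.4887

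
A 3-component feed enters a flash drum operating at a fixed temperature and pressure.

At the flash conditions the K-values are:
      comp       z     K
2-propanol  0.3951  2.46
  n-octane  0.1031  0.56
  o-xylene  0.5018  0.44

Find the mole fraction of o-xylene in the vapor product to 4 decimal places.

y_o-xylene = 0.2684

Rachford–Rice: g(ψ) = Σ zᵢ(Kᵢ−1)/(1+ψ(Kᵢ−1)) = 0.
g(0) = ΣzᵢKᵢ − 1 = 0.2505 and g(1) = 1 − Σzᵢ/Kᵢ = -0.4852, so a root lies in (0, 1).
Iterate (Newton) starting at ψ = 0.5:
  ψ = 0.5000: g = -0.11501, g' = -0.6178 → ψ = 0.3138
  ψ = 0.3138: g = 0.00204, g' = -0.6546 → ψ = 0.3169
Converged at ψ = 0.3169.
Compositions from xᵢ = zᵢ/(1+ψ(Kᵢ−1)), yᵢ = Kᵢxᵢ:
  2-propanol: x = 0.2701, y = 0.6645
  n-octane: x = 0.1198, y = 0.0671
  o-xylene: x = 0.6101, y = 0.2684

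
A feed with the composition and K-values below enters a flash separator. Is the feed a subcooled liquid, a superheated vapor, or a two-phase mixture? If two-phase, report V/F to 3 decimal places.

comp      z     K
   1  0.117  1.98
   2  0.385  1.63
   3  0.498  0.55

two-phase, V/F = 0.409

ΣzᵢKᵢ = 1.133; Σzᵢ/Kᵢ = 1.201.
Both exceed 1, so a two-phase solution exists.
Newton iteration, ψ⁰ = 0.5:
  ψ = 0.500: g = -0.0278, g' = -0.307 → ψ = 0.410
  ψ = 0.410: g = -0.0001, g' = -0.305 → ψ = 0.409
Converged at ψ = 0.409.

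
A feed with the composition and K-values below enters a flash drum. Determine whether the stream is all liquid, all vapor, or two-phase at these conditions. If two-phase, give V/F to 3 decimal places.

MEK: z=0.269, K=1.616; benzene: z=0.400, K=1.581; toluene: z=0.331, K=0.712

ΣzᵢKᵢ = 1.303; Σzᵢ/Kᵢ = 0.884.
Since Σzᵢ/Kᵢ < 1 the mixture is above its dew point — single vapor phase.

all vapor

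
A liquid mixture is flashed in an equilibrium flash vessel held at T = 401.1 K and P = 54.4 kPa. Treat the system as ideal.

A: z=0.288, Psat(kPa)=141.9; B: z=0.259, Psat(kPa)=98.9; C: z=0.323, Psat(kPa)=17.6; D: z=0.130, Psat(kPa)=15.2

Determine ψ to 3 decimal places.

ψ = 0.413

Raoult's law: Kᵢ = Pᵢˢᵃᵗ/P = Pᵢˢᵃᵗ/54.4.
  K_A = 141.9/54.4 = 2.60846, K_B = 98.9/54.4 = 1.81801, K_C = 17.6/54.4 = 0.32353, K_D = 15.2/54.4 = 0.27941
Newton–Raphson from ψ = 0.5:
  ψ = 0.500: g = -0.0695, g' = -0.819 → ψ = 0.415
  ψ = 0.415: g = -0.0015, g' = -0.788 → ψ = 0.413
Converged at ψ = 0.413.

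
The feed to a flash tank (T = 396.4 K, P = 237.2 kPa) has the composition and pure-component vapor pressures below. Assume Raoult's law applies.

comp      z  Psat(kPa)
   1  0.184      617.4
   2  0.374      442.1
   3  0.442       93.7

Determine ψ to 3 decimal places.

ψ = 0.510

Raoult's law: Kᵢ = Pᵢˢᵃᵗ/P = Pᵢˢᵃᵗ/237.2.
  K_1 = 617.4/237.2 = 2.60287, K_2 = 442.1/237.2 = 1.86383, K_3 = 93.7/237.2 = 0.39503
Rachford–Rice: g(ψ) = Σ zᵢ(Kᵢ−1)/(1+ψ(Kᵢ−1)) = 0.
Check two-phase: ΣzᵢKᵢ = 1.351 > 1 and Σzᵢ/Kᵢ = 1.390 > 1, so g(0) = 0.351 > 0 and g(1) = -0.390 < 0.
Newton iteration, ψ⁰ = 0.39:
  ψ = 0.390: g = 0.0732, g' = -0.612 → ψ = 0.510
Converged at ψ = 0.510.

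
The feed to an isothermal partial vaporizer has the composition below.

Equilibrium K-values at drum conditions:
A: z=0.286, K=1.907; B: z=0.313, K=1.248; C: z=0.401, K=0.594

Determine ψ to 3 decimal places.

ψ = 0.689

Newton–Raphson from ψ = 0.5:
  ψ = 0.500: g = 0.0433, g' = -0.231 → ψ = 0.688
  ψ = 0.688: g = 0.0002, g' = -0.231 → ψ = 0.689
Converged at ψ = 0.689.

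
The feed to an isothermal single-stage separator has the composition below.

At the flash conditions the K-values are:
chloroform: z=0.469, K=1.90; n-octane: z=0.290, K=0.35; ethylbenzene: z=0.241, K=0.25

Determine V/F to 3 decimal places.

Iterate (Newton) starting at V/F = 0.61:
  V/F = 0.610: g = -0.3730, g' = -0.955 → V/F = 0.220
  V/F = 0.220: g = -0.0838, g' = -0.626 → V/F = 0.086
  V/F = 0.086: g = -0.0009, g' = -0.620 → V/F = 0.084
Converged at V/F = 0.084.

V/F = 0.084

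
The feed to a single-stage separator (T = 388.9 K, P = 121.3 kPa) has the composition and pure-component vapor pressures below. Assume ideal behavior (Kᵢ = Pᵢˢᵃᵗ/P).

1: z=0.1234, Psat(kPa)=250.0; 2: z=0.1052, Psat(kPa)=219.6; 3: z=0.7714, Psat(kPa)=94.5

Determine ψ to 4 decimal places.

Raoult's law: Kᵢ = Pᵢˢᵃᵗ/P = Pᵢˢᵃᵗ/121.3.
  K_1 = 250.0/121.3 = 2.061006, K_2 = 219.6/121.3 = 1.810387, K_3 = 94.5/121.3 = 0.779060
Let ψ = V/F and solve Σ zᵢ(Kᵢ−1)/(1+ψ(Kᵢ−1)) = 0.
Check two-phase: ΣzᵢKᵢ = 1.0457 > 1 and Σzᵢ/Kᵢ = 1.1082 > 1, so g(0) = 0.0457 > 0 and g(1) = -0.1082 < 0.
Iterate (Newton) starting at ψ = 0.68:
  ψ = 0.6800: g = -0.06955, g' = -0.1277 → ψ = 0.1356
  ψ = 0.1356: g = 0.01558, g' = -0.2023 → ψ = 0.2126
  ψ = 0.2126: g = 0.00072, g' = -0.1842 → ψ = 0.2165
Converged at ψ = 0.2165.

ψ = 0.2165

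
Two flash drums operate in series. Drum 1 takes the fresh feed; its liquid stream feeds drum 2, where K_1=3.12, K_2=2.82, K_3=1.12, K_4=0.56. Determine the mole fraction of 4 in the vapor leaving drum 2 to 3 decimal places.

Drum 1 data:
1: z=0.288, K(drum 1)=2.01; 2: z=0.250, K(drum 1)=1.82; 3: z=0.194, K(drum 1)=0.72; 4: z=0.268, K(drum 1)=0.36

Drum 1:
Rachford–Rice: g(ψ₁) = Σ zᵢ(Kᵢ−1)/(1+ψ₁(Kᵢ−1)) = 0.
Feasibility: ΣzᵢKᵢ = 1.270, Σzᵢ/Kᵢ = 1.295 — both > 1, two phases present.
Newton iteration, ψ₁⁰ = 0.5:
  ψ₁ = 0.500: g = 0.0233, g' = -0.472 → ψ₁ = 0.549
Converged at ψ₁ = 0.549.
Drum-1 compositions:
  1: x = 0.185, y = 0.372
  2: x = 0.172, y = 0.314
  3: x = 0.229, y = 0.165
  4: x = 0.413, y = 0.149
Drum-2 feed = drum-1 liquid: z₂ = (0.1853, 0.1724, 0.2292, 0.4131).
Drum 2:
Material balance + equilibrium reduce to Σ zᵢ(Kᵢ−1)/(1+ψ₂(Kᵢ−1)) = 0.
Feasibility: ΣzᵢKᵢ = 1.552, Σzᵢ/Kᵢ = 1.063 — both > 1, two phases present.
Newton–Raphson from ψ₂ = 0.63:
  ψ₂ = 0.630: g = 0.0885, g' = -0.433 → ψ₂ = 0.835
  ψ₂ = 0.835: g = 0.0042, g' = -0.401 → ψ₂ = 0.845
Converged at ψ₂ = 0.845.
  1: x = 0.066, y = 0.207
  2: x = 0.068, y = 0.192
  3: x = 0.208, y = 0.233
  4: x = 0.658, y = 0.368

y_4 (drum 2) = 0.368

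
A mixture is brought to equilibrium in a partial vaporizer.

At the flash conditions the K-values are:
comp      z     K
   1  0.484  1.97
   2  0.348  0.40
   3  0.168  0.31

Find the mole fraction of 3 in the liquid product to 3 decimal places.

Material balance + equilibrium reduce to Σ zᵢ(Kᵢ−1)/(1+ψ(Kᵢ−1)) = 0.
g(0) = ΣzᵢKᵢ − 1 = 0.145 and g(1) = 1 − Σzᵢ/Kᵢ = -0.658, so a root lies in (0, 1).
Iterate (Newton) starting at ψ = 0.58:
  ψ = 0.580: g = -0.2131, g' = -0.704 → ψ = 0.277
  ψ = 0.277: g = -0.0238, g' = -0.585 → ψ = 0.237
Converged at ψ = 0.237.
Compositions from xᵢ = zᵢ/(1+ψ(Kᵢ−1)), yᵢ = Kᵢxᵢ:
  1: x = 0.394, y = 0.776
  2: x = 0.406, y = 0.162
  3: x = 0.201, y = 0.062

x_3 = 0.201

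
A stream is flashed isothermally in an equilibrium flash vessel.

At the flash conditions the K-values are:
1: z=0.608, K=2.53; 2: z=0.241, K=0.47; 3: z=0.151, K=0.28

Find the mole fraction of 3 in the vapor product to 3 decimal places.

Let ψ = V/F and solve Σ zᵢ(Kᵢ−1)/(1+ψ(Kᵢ−1)) = 0.
g(0) = ΣzᵢKᵢ − 1 = 0.694 and g(1) = 1 − Σzᵢ/Kᵢ = -0.292, so a root lies in (0, 1).
Newton iteration, ψ⁰ = 0.55:
  ψ = 0.550: g = 0.1449, g' = -0.769 → ψ = 0.738
  ψ = 0.738: g = -0.0052, g' = -0.853 → ψ = 0.732
Converged at ψ = 0.732.
Compositions from xᵢ = zᵢ/(1+ψ(Kᵢ−1)), yᵢ = Kᵢxᵢ:
  1: x = 0.287, y = 0.725
  2: x = 0.394, y = 0.185
  3: x = 0.319, y = 0.089

y_3 = 0.089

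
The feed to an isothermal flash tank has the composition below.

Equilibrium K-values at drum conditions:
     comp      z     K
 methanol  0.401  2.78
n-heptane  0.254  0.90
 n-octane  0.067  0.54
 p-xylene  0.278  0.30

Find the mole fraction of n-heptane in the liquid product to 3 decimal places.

x_n-heptane = 0.268

Let ψ = V/F and solve Σ zᵢ(Kᵢ−1)/(1+ψ(Kᵢ−1)) = 0.
g(0) = ΣzᵢKᵢ − 1 = 0.463 and g(1) = 1 − Σzᵢ/Kᵢ = -0.477, so a root lies in (0, 1).
Iterate (Newton) starting at ψ = 0.68:
  ψ = 0.680: g = -0.1206, g' = -0.789 → ψ = 0.527
  ψ = 0.527: g = -0.0077, g' = -0.708 → ψ = 0.516
Converged at ψ = 0.516.
Compositions from xᵢ = zᵢ/(1+ψ(Kᵢ−1)), yᵢ = Kᵢxᵢ:
  methanol: x = 0.209, y = 0.581
  n-heptane: x = 0.268, y = 0.241
  n-octane: x = 0.088, y = 0.047
  p-xylene: x = 0.435, y = 0.131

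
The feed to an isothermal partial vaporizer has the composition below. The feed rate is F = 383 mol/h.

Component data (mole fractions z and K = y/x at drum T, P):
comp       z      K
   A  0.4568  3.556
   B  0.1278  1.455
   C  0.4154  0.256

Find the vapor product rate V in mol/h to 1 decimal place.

V = 213.4 mol/h

Rachford–Rice: g(V/F) = Σ zᵢ(Kᵢ−1)/(1+V/F(Kᵢ−1)) = 0.
Check two-phase: ΣzᵢKᵢ = 1.9167 > 1 and Σzᵢ/Kᵢ = 1.8390 > 1, so g(0) = 0.9167 > 0 and g(1) = -0.8390 < 0.
Newton iteration, V/F⁰ = 0.5:
  V/F = 0.5000: g = 0.06779, g' = -1.1757 → V/F = 0.5577
  V/F = 0.5577: g = -0.00043, g' = -1.1958 → V/F = 0.5573
Converged at V/F = 0.5573.
Then V = V/F·F = 0.5573·383 = 213.4 mol/h and L = F − V = 169.6 mol/h.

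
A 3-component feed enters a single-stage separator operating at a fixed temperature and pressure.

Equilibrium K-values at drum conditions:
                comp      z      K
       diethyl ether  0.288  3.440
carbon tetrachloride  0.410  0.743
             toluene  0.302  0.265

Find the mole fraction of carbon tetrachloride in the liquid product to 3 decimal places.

x_carbon tetrachloride = 0.445

Material balance + equilibrium reduce to Σ zᵢ(Kᵢ−1)/(1+ψ(Kᵢ−1)) = 0.
Check two-phase: ΣzᵢKᵢ = 1.375 > 1 and Σzᵢ/Kᵢ = 1.775 > 1, so g(0) = 0.375 > 0 and g(1) = -0.775 < 0.
Newton iteration, ψ⁰ = 0.5:
  ψ = 0.500: g = -0.1553, g' = -0.791 → ψ = 0.304
  ψ = 0.304: g = 0.0035, g' = -0.868 → ψ = 0.308
Converged at ψ = 0.308.
Compositions from xᵢ = zᵢ/(1+ψ(Kᵢ−1)), yᵢ = Kᵢxᵢ:
  diethyl ether: x = 0.164, y = 0.566
  carbon tetrachloride: x = 0.445, y = 0.331
  toluene: x = 0.390, y = 0.103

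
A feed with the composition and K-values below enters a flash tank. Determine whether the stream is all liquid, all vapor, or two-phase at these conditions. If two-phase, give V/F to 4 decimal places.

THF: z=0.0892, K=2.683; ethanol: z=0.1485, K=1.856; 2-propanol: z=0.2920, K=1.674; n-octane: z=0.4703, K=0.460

ΣzᵢKᵢ = 1.2201; Σzᵢ/Kᵢ = 1.3101.
Both exceed 1, so a two-phase solution exists.
Material balance + equilibrium reduce to Σ zᵢ(Kᵢ−1)/(1+ψ(Kᵢ−1)) = 0.
Newton–Raphson from ψ = 0.5:
  ψ = 0.5000: g = -0.03015, g' = -0.4594 → ψ = 0.4344
  ψ = 0.4344: g = -0.00016, g' = -0.4556 → ψ = 0.4340
Converged at ψ = 0.4340.

two-phase, V/F = 0.4340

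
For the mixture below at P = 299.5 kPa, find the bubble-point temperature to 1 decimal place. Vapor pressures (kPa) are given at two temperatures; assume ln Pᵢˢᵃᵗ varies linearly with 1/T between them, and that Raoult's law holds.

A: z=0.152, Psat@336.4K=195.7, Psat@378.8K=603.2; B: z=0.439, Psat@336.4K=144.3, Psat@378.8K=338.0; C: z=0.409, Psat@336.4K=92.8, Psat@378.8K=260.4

T = 371.8 K

Bubble-point temperature: ΣzᵢPᵢˢᵃᵗ(T) = P. Interpolate ln Pᵢˢᵃᵗ = aᵢ + bᵢ/T.
  T = 336.4 K: ΣzᵢPᵢˢᵃᵗ = 131.05 kPa
  T = 378.8 K: ΣzᵢPᵢˢᵃᵗ = 346.57 kPa
  T = 357.6 K: ΣzᵢPᵢˢᵃᵗ = 218.98 kPa
  T = 368.2 K: ΣzᵢPᵢˢᵃᵗ = 277.21 kPa
  T = 373.5 K: ΣzᵢPᵢˢᵃᵗ = 310.42 kPa
  T = 370.9 K: ΣzᵢPᵢˢᵃᵗ = 293.77 kPa
Interpolating between 370.9 K and 373.5 K gives T ≈ 371.8 K.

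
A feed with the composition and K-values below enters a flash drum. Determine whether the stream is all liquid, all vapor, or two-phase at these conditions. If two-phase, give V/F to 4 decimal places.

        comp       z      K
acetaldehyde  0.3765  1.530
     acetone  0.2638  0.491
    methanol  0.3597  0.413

all liquid

ΣzᵢKᵢ = 0.8541; Σzᵢ/Kᵢ = 1.6543.
Since ΣzᵢKᵢ < 1 the mixture is below its bubble point — single liquid phase.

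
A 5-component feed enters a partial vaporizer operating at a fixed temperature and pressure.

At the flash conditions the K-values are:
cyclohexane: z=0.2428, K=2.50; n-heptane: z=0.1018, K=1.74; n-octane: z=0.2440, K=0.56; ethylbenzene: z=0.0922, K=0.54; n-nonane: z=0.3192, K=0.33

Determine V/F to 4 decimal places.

Newton–Raphson from V/F = 0.5:
  V/F = 0.5000: g = -0.25122, g' = -0.6427 → V/F = 0.1091
  V/F = 0.1091: g = -0.00546, g' = -0.6917 → V/F = 0.1012
Converged at V/F = 0.1012.

V/F = 0.1012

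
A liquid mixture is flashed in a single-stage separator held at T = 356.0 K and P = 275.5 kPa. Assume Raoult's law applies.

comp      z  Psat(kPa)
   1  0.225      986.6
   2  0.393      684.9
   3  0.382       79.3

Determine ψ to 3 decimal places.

ψ = 0.657

Raoult's law: Kᵢ = Pᵢˢᵃᵗ/P = Pᵢˢᵃᵗ/275.5.
  K_1 = 986.6/275.5 = 3.58113, K_2 = 684.9/275.5 = 2.48603, K_3 = 79.3/275.5 = 0.28784
Rachford–Rice: g(ψ) = Σ zᵢ(Kᵢ−1)/(1+ψ(Kᵢ−1)) = 0.
Feasibility: ΣzᵢKᵢ = 1.893, Σzᵢ/Kᵢ = 1.548 — both > 1, two phases present.
Newton iteration, ψ⁰ = 0.37:
  ψ = 0.370: g = 0.3045, g' = -1.111 → ψ = 0.644
  ψ = 0.644: g = 0.0139, g' = -1.099 → ψ = 0.657
Converged at ψ = 0.657.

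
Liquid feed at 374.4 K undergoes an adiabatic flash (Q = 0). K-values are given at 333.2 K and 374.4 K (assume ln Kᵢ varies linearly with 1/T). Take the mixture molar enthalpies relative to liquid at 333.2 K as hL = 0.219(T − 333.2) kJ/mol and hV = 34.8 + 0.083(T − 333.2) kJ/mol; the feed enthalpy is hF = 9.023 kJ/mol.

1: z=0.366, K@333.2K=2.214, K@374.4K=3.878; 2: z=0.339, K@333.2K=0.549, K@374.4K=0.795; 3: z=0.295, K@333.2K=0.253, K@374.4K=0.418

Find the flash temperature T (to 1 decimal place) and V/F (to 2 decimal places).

T = 340.4 K, V/F = 0.22

Adiabatic flash: solve Rachford–Rice at each trial T, then check hF = ψ·hV(T) + (1−ψ)·hL(T).
  T = 333.2 K: K = (2.214, 0.549, 0.253), RR gives ψ = 0.097, H_out = 3.378 kJ/mol
  T = 374.4 K: K = (3.878, 0.795, 0.418), RR gives ψ = 0.666, H_out = 28.481 kJ/mol
  T = 353.8 K: K = (2.978, 0.668, 0.330), RR gives ψ = 0.406, H_out = 17.497 kJ/mol
  T = 343.5 K: K = (2.579, 0.607, 0.290), RR gives ψ = 0.266, H_out = 11.149 kJ/mol
  T = 338.4 K: K = (2.394, 0.578, 0.271), RR gives ψ = 0.188, H_out = 7.545 kJ/mol
  T = 340.9 K: K = (2.484, 0.592, 0.280), RR gives ψ = 0.227, H_out = 9.361 kJ/mol
  T = 339.6 K: K = (2.437, 0.585, 0.276), RR gives ψ = 0.207, H_out = 8.430 kJ/mol
Linear interpolation between T = 339.6 (H_out = 8.430) and T = 340.9 (H_out = 9.361) on hF = 9.023 gives T ≈ 340.4 K, at which ψ = 0.22.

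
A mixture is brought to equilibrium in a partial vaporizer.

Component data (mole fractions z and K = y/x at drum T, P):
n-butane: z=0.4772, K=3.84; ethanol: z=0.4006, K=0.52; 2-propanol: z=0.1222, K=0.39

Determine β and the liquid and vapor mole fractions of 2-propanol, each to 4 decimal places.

β = 0.7437, x_2-propanol = 0.2237, y_2-propanol = 0.0872

Newton iteration, β⁰ = 0.5:
  β = 0.5000: g = 0.19975, g' = -0.9111 → β = 0.7192
  β = 0.7192: g = 0.01894, g' = -0.7754 → β = 0.7437
Converged at β = 0.7437.
Compositions from xᵢ = zᵢ/(1+β(Kᵢ−1)), yᵢ = Kᵢxᵢ:
  n-butane: x = 0.1533, y = 0.5888
  ethanol: x = 0.6230, y = 0.3240
  2-propanol: x = 0.2237, y = 0.0872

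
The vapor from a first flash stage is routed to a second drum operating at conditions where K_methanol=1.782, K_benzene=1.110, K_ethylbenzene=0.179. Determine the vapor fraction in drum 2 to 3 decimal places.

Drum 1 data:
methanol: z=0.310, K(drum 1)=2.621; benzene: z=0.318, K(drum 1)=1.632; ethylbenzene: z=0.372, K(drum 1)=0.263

Drum 1:
Newton iteration, ψ₁⁰ = 0.6:
  ψ₁ = 0.600: g = -0.0910, g' = -0.926 → ψ₁ = 0.502
  ψ₁ = 0.502: g = -0.0052, g' = -0.830 → ψ₁ = 0.495
Converged at ψ₁ = 0.495.
Drum-1 compositions:
  methanol: x = 0.172, y = 0.451
  benzene: x = 0.242, y = 0.395
  ethylbenzene: x = 0.586, y = 0.154
Drum-2 feed = drum-1 vapor: z₂ = (0.4507, 0.3952, 0.1541).
Drum 2:
Rachford–Rice: g(ψ₂) = Σ zᵢ(Kᵢ−1)/(1+ψ₂(Kᵢ−1)) = 0.
Check two-phase: ΣzᵢKᵢ = 1.269 > 1 and Σzᵢ/Kᵢ = 1.470 > 1, so g(0) = 0.269 > 0 and g(1) = -0.470 < 0.
Iterate (Newton) starting at ψ₂ = 0.61:
  ψ₂ = 0.610: g = 0.0259, g' = -0.547 → ψ₂ = 0.657
  ψ₂ = 0.657: g = -0.0015, g' = -0.615 → ψ₂ = 0.655
Converged at ψ₂ = 0.655.
  methanol: x = 0.298, y = 0.531
  benzene: x = 0.369, y = 0.409
  ethylbenzene: x = 0.333, y = 0.060

V/F (drum 2) = 0.655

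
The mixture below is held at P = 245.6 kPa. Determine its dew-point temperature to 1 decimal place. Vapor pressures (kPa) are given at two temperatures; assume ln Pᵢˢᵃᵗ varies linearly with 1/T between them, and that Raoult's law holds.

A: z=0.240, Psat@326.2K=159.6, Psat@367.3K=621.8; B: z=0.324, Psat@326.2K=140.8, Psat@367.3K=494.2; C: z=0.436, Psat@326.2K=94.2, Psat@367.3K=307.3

Dew-point temperature: Σzᵢ·P/Pᵢˢᵃᵗ(T) = 1. Interpolate ln Pᵢˢᵃᵗ = aᵢ + bᵢ/T.
  T = 326.2 K: ΣzᵢP/Pᵢˢᵃᵗ = 2.0712
  T = 367.3 K: ΣzᵢP/Pᵢˢᵃᵗ = 0.6043
  T = 346.8 K: ΣzᵢP/Pᵢˢᵃᵗ = 1.0765
  T = 357.1 K: ΣzᵢP/Pᵢˢᵃᵗ = 0.7986
  T = 352.0 K: ΣzᵢP/Pᵢˢᵃᵗ = 0.9238
  T = 349.4 K: ΣzᵢP/Pᵢˢᵃᵗ = 0.9966
Interpolating between 346.8 K and 349.4 K gives T ≈ 349.3 K.

T = 349.3 K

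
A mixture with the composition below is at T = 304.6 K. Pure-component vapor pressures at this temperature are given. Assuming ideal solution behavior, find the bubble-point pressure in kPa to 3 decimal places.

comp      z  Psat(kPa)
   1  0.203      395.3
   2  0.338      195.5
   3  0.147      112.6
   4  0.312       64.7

At the bubble point ψ → 0, so ΣzᵢKᵢ = 1 with Kᵢ = Pᵢˢᵃᵗ/P ⇒ P = ΣzᵢPᵢˢᵃᵗ.
P = 0.203·395.3 + 0.338·195.5 + 0.147·112.6 + 0.312·64.7 = 183.064 kPa

Pbub = 183.064 kPa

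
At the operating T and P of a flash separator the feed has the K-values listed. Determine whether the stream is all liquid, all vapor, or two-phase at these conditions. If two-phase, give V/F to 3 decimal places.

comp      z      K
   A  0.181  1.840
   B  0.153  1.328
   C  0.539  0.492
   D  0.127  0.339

ΣzᵢKᵢ = 0.844; Σzᵢ/Kᵢ = 1.684.
Since ΣzᵢKᵢ < 1 the mixture is below its bubble point — single liquid phase.

all liquid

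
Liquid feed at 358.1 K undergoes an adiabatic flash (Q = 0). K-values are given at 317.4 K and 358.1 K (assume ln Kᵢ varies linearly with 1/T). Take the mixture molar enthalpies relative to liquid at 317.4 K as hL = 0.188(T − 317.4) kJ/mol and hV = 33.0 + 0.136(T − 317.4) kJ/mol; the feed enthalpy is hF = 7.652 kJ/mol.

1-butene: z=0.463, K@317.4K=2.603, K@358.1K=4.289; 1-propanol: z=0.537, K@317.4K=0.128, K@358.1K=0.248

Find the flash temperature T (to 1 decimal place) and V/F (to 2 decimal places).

Adiabatic flash: solve Rachford–Rice at each trial T, then check hF = ψ·hV(T) + (1−ψ)·hL(T).
  T = 317.4 K: K = (2.603, 0.128), RR gives ψ = 0.196, H_out = 6.467 kJ/mol
  T = 358.1 K: K = (4.289, 0.248), RR gives ψ = 0.452, H_out = 21.624 kJ/mol
  T = 337.8 K: K = (3.394, 0.182), RR gives ψ = 0.342, H_out = 14.747 kJ/mol
  T = 327.6 K: K = (2.985, 0.153), RR gives ψ = 0.276, H_out = 10.890 kJ/mol
  T = 322.5 K: K = (2.790, 0.140), RR gives ψ = 0.239, H_out = 8.770 kJ/mol
  T = 319.9 K: K = (2.694, 0.134), RR gives ψ = 0.218, H_out = 7.623 kJ/mol
  T = 321.2 K: K = (2.742, 0.137), RR gives ψ = 0.228, H_out = 8.203 kJ/mol
Linear interpolation between T = 319.9 (H_out = 7.623) and T = 321.2 (H_out = 8.203) on hF = 7.652 gives T ≈ 320.0 K, at which ψ = 0.22.

T = 320.0 K, V/F = 0.22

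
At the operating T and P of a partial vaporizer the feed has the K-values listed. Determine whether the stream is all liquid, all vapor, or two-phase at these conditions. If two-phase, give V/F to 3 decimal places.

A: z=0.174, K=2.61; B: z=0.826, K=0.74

ΣzᵢKᵢ = 1.065; Σzᵢ/Kᵢ = 1.183.
Both exceed 1, so a two-phase solution exists.
Newton iteration, ψ⁰ = 0.55:
  ψ = 0.550: g = -0.1020, g' = -0.203 → ψ = 0.047
  ψ = 0.047: g = 0.0429, g' = -0.447 → ψ = 0.143
  ψ = 0.143: g = 0.0046, g' = -0.358 → ψ = 0.156
Converged at ψ = 0.156.

two-phase, V/F = 0.156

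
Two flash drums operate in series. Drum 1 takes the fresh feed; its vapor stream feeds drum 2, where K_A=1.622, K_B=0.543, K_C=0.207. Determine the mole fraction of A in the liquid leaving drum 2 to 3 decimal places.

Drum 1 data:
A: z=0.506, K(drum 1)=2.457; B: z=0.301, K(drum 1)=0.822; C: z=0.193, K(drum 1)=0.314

Drum 1:
Iterate (Newton) starting at ψ₁ = 0.31:
  ψ₁ = 0.310: g = 0.2830, g' = -0.667 → ψ₁ = 0.734
  ψ₁ = 0.734: g = 0.0277, g' = -0.632 → ψ₁ = 0.778
  ψ₁ = 0.778: g = -0.0007, g' = -0.667 → ψ₁ = 0.777
Converged at ψ₁ = 0.777.
Drum-1 compositions:
  A: x = 0.237, y = 0.583
  B: x = 0.349, y = 0.287
  C: x = 0.413, y = 0.130
Drum-2 feed = drum-1 vapor: z₂ = (0.5831, 0.2871, 0.1298).
Drum 2:
Material balance + equilibrium reduce to Σ zᵢ(Kᵢ−1)/(1+ψ₂(Kᵢ−1)) = 0.
Check two-phase: ΣzᵢKᵢ = 1.129 > 1 and Σzᵢ/Kᵢ = 1.515 > 1, so g(0) = 0.129 > 0 and g(1) = -0.515 < 0.
Newton iteration, ψ₂⁰ = 0.34:
  ψ₂ = 0.340: g = 0.0031, g' = -0.391 → ψ₂ = 0.348
Converged at ψ₂ = 0.348.
  A: x = 0.479, y = 0.778
  B: x = 0.341, y = 0.185
  C: x = 0.179, y = 0.037

x_A (drum 2) = 0.479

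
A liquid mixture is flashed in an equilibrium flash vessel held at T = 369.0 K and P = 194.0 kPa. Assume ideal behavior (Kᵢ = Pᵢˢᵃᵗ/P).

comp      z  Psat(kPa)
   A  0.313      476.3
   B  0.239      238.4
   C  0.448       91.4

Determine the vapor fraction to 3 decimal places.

ψ = 0.480

Raoult's law: Kᵢ = Pᵢˢᵃᵗ/P = Pᵢˢᵃᵗ/194.0.
  K_A = 476.3/194.0 = 2.45515, K_B = 238.4/194.0 = 1.22887, K_C = 91.4/194.0 = 0.47113
Material balance + equilibrium reduce to Σ zᵢ(Kᵢ−1)/(1+ψ(Kᵢ−1)) = 0.
Check two-phase: ΣzᵢKᵢ = 1.273 > 1 and Σzᵢ/Kᵢ = 1.273 > 1, so g(0) = 0.273 > 0 and g(1) = -0.273 < 0.
Iterate (Newton) starting at ψ = 0.64:
  ψ = 0.640: g = -0.0746, g' = -0.474 → ψ = 0.482
  ψ = 0.482: g = -0.0012, g' = -0.465 → ψ = 0.480
Converged at ψ = 0.480.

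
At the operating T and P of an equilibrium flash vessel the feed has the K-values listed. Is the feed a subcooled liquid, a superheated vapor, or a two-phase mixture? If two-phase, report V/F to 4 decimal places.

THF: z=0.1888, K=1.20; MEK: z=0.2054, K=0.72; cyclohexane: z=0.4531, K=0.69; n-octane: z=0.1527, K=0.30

subcooled liquid

ΣzᵢKᵢ = 0.7329; Σzᵢ/Kᵢ = 1.6083.
Since ΣzᵢKᵢ < 1 the mixture is below its bubble point — single liquid phase.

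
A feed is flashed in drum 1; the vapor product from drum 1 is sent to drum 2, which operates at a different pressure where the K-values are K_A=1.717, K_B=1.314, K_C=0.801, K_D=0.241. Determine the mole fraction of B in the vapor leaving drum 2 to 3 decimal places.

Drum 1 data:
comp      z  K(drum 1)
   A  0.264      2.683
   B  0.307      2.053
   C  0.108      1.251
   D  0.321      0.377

y_B (drum 2) = 0.407

Drum 1:
Iterate (Newton) starting at ψ₁ = 0.45:
  ψ₁ = 0.450: g = 0.2186, g' = -0.645 → ψ₁ = 0.789
  ψ₁ = 0.789: g = -0.0033, g' = -0.726 → ψ₁ = 0.785
Converged at ψ₁ = 0.785.
Drum-1 compositions:
  A: x = 0.114, y = 0.305
  B: x = 0.168, y = 0.345
  C: x = 0.090, y = 0.113
  D: x = 0.628, y = 0.237
Drum-2 feed = drum-1 vapor: z₂ = (0.3053, 0.3451, 0.1129, 0.2367).
Drum 2:
Newton–Raphson from ψ₂ = 0.53:
  ψ₂ = 0.530: g = -0.0742, g' = -0.495 → ψ₂ = 0.380
  ψ₂ = 0.380: g = -0.0080, g' = -0.399 → ψ₂ = 0.360
Converged at ψ₂ = 0.360.
  A: x = 0.243, y = 0.417
  B: x = 0.310, y = 0.407
  C: x = 0.122, y = 0.097
  D: x = 0.326, y = 0.078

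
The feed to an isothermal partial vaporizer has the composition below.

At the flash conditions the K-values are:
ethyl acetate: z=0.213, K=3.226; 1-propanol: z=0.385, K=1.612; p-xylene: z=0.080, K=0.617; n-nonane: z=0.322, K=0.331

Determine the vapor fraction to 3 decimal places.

Newton–Raphson from ψ = 0.55:
  ψ = 0.550: g = 0.0098, g' = -0.674 → ψ = 0.565
Converged at ψ = 0.565.

ψ = 0.565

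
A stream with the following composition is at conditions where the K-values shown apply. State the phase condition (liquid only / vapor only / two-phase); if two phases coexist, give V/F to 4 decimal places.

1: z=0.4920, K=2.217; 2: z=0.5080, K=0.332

two-phase, V/F = 0.3191

ΣzᵢKᵢ = 1.2594; Σzᵢ/Kᵢ = 1.7520.
Both exceed 1, so a two-phase solution exists.
Binary case is linear: z₁(K₁−1)(1+ψ(K₂−1)) + z₂(K₂−1)(1+ψ(K₁−1)) = 0
⇒ ψ = [z₁(K₁−1)+z₂(K₂−1)] / [−(K₁−1)(K₂−1)] = 0.25942/0.81296 = 0.3191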